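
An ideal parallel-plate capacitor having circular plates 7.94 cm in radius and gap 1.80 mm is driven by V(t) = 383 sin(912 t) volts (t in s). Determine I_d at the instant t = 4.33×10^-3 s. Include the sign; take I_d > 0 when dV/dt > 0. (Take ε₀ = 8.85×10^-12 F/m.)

-2.35×10^-5 A

dV/dt = (383)(912)·cos(3.94896) = -2.415×10^5 V/s.
I_d = C dV/dt with C = ε₀A/d = (8.85×10^-12)(0.01981)/(1.80×10^-3) = 9.740×10^-11 F, so I_d = (9.740×10^-11)(-2.415×10^5) = -2.35×10^-5 A.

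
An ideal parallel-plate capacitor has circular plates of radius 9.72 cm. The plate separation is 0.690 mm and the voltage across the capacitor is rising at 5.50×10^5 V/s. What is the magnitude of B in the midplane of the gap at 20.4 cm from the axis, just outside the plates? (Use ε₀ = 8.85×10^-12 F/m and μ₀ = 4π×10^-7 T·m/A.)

2.05×10^-10 T

dE/dt = (dV/dt)/d = 7.971×10^8 V/(m·s); I_d = ε₀(πR²)(dE/dt) = (8.85×10^-12)(0.02968)(7.971×10^8) = 2.094×10^-4 A.
Outside the plates the loop encloses all of I_d, so B·2πr = μ₀ I_d and B = 2.05×10^-10 T.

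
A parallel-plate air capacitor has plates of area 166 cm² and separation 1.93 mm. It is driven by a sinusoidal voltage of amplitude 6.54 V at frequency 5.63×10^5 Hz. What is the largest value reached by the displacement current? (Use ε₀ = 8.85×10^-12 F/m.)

C = ε₀A/d = (8.85×10^-12)(0.0166)/(1.93×10^-3) = 7.612×10^-11 F; ω = 2πf = 3.537×10^6 rad/s.
I_d = C dV/dt, so |I_d|_max = C V₀ ω = (7.612×10^-11)(6.54)(3.537×10^6) = 1.76×10^-3 A.

1.76×10^-3 A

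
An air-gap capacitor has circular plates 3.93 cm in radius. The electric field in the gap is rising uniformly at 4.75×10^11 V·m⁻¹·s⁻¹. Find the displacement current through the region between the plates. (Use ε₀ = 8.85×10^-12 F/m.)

With a uniform field, Φ_E = EA, so I_d = ε₀ A dE/dt = 0.0204 A.

0.0204 A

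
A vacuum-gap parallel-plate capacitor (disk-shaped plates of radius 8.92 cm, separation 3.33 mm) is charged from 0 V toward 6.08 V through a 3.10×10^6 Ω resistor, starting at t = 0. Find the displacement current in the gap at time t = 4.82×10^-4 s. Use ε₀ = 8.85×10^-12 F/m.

C = ε₀A/d = (8.85×10^-12)(0.02500)/(3.33×10^-3) = 6.644×10^-11 F, so τ = RC = 2.060×10^-4 s.
The conduction current is I(t) = (V₀/R) e^(−t/τ), and the displacement current between the plates equals it.
t/τ = 2.340; I_d = (6.08/3.10×10^6) · e^(−2.340) = (1.961×10^-6)(0.09633) = 1.89×10^-7 A.

1.89×10^-7 A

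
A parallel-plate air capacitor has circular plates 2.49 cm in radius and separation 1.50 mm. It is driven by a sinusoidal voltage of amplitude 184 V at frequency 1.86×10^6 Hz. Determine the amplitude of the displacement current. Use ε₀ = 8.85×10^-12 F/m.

(dE/dt)_max = V₀ω/d = 1.434×10^12 V/(m·s); ω = 2πf = 1.169×10^7 rad/s.
I_d,max = ε₀ A (dE/dt)_max = (8.85×10^-12)(1.948×10^-3)(1.434×10^12) = 0.0247 A.

0.0247 A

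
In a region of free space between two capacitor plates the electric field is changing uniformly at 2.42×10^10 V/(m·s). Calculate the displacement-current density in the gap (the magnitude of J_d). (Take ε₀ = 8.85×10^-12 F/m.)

J_d = ε₀ ∂E/∂t, so J_d = 0.214 A/m².

0.214 A/m²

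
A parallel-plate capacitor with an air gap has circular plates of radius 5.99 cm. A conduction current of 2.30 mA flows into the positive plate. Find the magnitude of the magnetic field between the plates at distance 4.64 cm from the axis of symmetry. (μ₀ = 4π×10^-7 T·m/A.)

No conduction current crosses the gap, so I_d there equals the 2.30×10^-3 A in the leads.
For r < R the Ampère–Maxwell law gives B(2πr) = μ₀ I_d (r²/R²), so B = μ₀ I_d r/(2πR²) = (4π×10^-7)(2.30×10^-3)(0.0464)/(2π·0.0599²) = 5.95×10^-9 T.

5.95×10^-9 T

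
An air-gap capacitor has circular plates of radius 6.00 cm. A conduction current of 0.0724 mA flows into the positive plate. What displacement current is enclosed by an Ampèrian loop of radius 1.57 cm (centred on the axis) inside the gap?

By continuity the displacement current in the gap matches the conduction current: I_d = 7.24×10^-5 A.
Since J_d is uniform, the enclosed fraction is (r/R)² = 0.06847, giving I_d,enc = 4.96×10^-6 A.

4.96×10^-6 A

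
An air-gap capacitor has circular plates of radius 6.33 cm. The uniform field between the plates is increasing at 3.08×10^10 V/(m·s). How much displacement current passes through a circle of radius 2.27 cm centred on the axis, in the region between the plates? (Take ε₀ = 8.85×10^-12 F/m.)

Total displacement current: I_d = ε₀(πR²)(dE/dt) = (8.85×10^-12)(0.01259)(3.08×10^10) = 3.432×10^-3 A.
Through an area πr² the displacement current is I_d·(πr²/πR²) = I_d (r/R)² = 4.41×10^-4 A.

4.41×10^-4 A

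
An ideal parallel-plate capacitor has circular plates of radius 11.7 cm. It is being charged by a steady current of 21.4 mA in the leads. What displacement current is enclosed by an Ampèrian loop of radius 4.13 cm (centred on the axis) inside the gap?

By continuity the displacement current in the gap matches the conduction current: I_d = 0.0214 A.
The field is uniform, so I_d,enc = I_d (r/R)² = (0.0214)(4.13/11.7)² = 2.67×10^-3 A.

2.67×10^-3 A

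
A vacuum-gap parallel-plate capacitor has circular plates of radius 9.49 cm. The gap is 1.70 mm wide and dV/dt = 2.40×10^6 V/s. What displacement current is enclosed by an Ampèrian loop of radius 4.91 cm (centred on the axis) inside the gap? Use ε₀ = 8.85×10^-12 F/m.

I_d = C dV/dt with C = ε₀πR²/d = 1.473×10^-10 F, so I_d = (1.473×10^-10)(2.40×10^6) = 3.535×10^-4 A.
Through an area πr² the displacement current is I_d·(πr²/πR²) = I_d (r/R)² = 9.46×10^-5 A.

9.46×10^-5 A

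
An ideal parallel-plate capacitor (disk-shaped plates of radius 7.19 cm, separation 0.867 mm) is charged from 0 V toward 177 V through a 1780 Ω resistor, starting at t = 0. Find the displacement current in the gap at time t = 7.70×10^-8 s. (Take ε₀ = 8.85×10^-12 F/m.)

0.0766 A

C = ε₀A/d = (8.85×10^-12)(0.01624)/(8.67×10^-4) = 1.658×10^-10 F, so τ = RC = 2.951×10^-7 s.
The conduction current is I(t) = (V₀/R) e^(−t/τ), and the displacement current between the plates equals it.
t/τ = 0.2609; I_d = (177/1780) · e^(−0.2609) = (0.09944)(0.7704) = 0.0766 A.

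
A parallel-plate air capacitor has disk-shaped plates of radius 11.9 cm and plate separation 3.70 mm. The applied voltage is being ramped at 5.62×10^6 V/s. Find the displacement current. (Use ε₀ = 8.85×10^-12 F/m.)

E = V/d so dE/dt = (dV/dt)/d = 1.519×10^9 V/(m·s), and I_d = ε₀ A dE/dt = (8.85×10^-12)(0.04449)(1.519×10^9) = 5.98×10^-4 A.

5.98×10^-4 A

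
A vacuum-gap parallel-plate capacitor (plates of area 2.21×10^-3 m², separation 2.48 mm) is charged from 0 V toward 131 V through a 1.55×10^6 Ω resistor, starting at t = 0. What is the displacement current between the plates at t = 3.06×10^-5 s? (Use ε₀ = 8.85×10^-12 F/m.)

6.91×10^-6 A

C = ε₀A/d = (8.85×10^-12)(2.21×10^-3)/(2.48×10^-3) = 7.886×10^-12 F and τ = RC = 1.222×10^-5 s. I_d in the gap equals the RC charging current.
I_d(t) = (V₀/R) e^(−t/τ) = 8.452×10^-5 · e^(−2.504) = 6.91×10^-6 A.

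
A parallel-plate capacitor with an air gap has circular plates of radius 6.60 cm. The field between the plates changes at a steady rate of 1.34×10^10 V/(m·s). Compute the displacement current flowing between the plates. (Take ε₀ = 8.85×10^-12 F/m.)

I_d = ε₀ A (dE/dt) = (8.85×10^-12)(0.01368 m²)(1.34×10^10) = 1.62×10^-3 A.

1.62×10^-3 A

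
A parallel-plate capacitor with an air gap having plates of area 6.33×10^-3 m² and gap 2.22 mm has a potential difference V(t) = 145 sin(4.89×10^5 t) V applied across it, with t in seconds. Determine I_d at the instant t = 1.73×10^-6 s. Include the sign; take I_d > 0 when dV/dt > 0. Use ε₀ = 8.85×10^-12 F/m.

1.19×10^-3 A

dE/dt = (V₀ω/d)·cos(ωt) with ωt = 0.84597 rad: (145)(4.89×10^5)(0.6630)/(2.22×10^-3) = 2.118×10^10 V/(m·s).
I_d = ε₀ A dE/dt = (8.85×10^-12)(6.33×10^-3)(2.118×10^10) = 1.19×10^-3 A.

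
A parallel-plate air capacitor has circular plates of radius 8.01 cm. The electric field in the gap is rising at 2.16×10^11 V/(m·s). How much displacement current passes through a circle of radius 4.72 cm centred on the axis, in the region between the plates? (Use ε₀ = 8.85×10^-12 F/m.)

Total displacement current: I_d = ε₀(πR²)(dE/dt) = (8.85×10^-12)(0.02016)(2.16×10^11) = 0.03854 A.
Through an area πr² the displacement current is I_d·(πr²/πR²) = I_d (r/R)² = 0.0134 A.

0.0134 A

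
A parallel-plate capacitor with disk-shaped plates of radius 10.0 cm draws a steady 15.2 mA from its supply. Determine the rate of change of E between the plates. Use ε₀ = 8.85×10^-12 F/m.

5.47×10^10 V/(m·s)

By continuity, I_d in the gap equals the 15.2 mA flowing in the wire.
Since I_d = ε₀ A dE/dt, dE/dt = I_d/(ε₀A) = (0.0152)/((8.85×10^-12)(0.03142)) = 5.47×10^10 V/(m·s).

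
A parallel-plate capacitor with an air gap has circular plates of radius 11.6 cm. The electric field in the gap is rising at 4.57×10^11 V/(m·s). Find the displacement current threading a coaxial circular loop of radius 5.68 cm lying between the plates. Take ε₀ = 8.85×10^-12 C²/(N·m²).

0.0410 A

Through the whole plate area (πR² = 0.04227 m²), I_d = ε₀ πR² dE/dt = 0.1710 A.
The field is uniform, so I_d,enc = I_d (r/R)² = (0.1710)(5.68/11.6)² = 0.0410 A.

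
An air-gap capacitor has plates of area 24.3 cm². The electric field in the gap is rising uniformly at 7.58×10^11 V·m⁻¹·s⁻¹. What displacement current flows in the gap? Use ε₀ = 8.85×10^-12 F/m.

0.0163 A

With a uniform field, Φ_E = EA, so I_d = ε₀ A dE/dt = 0.0163 A.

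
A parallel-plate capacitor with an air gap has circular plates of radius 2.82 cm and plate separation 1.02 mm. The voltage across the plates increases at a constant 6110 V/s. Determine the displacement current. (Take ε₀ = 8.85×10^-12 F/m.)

The displacement current equals the charging current C dV/dt. With C = ε₀A/d = (8.85×10^-12)(2.498×10^-3)/(1.02×10^-3) = 2.167×10^-11 F, I_d = (2.167×10^-11)(6110) = 1.32×10^-7 A.

1.32×10^-7 A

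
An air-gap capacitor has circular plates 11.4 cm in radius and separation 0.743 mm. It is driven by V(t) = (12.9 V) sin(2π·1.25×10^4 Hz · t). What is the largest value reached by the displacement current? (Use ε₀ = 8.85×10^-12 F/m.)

4.93×10^-4 A

(dE/dt)_max = V₀ω/d = 1.364×10^9 V/(m·s); ω = 2πf = 7.854×10^4 rad/s.
I_d,max = ε₀ A (dE/dt)_max = (8.85×10^-12)(0.04083)(1.364×10^9) = 4.93×10^-4 A.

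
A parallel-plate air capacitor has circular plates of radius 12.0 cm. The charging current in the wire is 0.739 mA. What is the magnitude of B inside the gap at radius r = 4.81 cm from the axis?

4.94×10^-10 T

No conduction current crosses the gap, so I_d there equals the 7.39×10^-4 A in the leads.
For r < R the Ampère–Maxwell law gives B(2πr) = μ₀ I_d (r²/R²), so B = μ₀ I_d r/(2πR²) = (4π×10^-7)(7.39×10^-4)(0.0481)/(2π·0.120²) = 4.94×10^-10 T.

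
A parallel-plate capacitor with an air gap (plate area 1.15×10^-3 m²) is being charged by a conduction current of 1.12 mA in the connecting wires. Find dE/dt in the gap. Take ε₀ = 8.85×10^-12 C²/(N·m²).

The displacement current between the plates equals the conduction current, I_d = 1.12 mA.
Since I_d = ε₀ A dE/dt, dE/dt = I_d/(ε₀A) = (1.12×10^-3)/((8.85×10^-12)(1.15×10^-3)) = 1.10×10^11 V/(m·s).

1.10×10^11 V/(m·s)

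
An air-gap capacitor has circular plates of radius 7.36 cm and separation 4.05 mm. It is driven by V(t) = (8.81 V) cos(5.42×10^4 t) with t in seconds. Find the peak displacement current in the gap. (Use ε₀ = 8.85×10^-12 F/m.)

(dE/dt)_max = V₀ω/d = 1.179×10^8 V/(m·s); ω = 5.42×10^4 rad/s.
I_d,max = ε₀ A (dE/dt)_max = (8.85×10^-12)(0.01702)(1.179×10^8) = 1.78×10^-5 A.

1.78×10^-5 A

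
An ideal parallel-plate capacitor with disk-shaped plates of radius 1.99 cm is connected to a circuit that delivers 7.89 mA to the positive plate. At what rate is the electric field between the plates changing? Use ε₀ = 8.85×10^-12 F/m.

7.17×10^11 V/(m·s)

Charge continuity gives I_d = I = 7.89×10^-3 A between the plates.
Inverting I_d = ε₀ A dE/dt gives dE/dt = 7.89×10^-3 / (8.85×10^-12 · 1.244×10^-3) = 7.17×10^11 V/(m·s).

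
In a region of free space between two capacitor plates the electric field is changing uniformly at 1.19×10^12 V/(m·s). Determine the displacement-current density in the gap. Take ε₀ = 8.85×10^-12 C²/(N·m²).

10.5 A/m²

The displacement-current density is ε₀ ∂E/∂t = (8.85×10^-12)(1.19×10^12) = 10.5 A/m².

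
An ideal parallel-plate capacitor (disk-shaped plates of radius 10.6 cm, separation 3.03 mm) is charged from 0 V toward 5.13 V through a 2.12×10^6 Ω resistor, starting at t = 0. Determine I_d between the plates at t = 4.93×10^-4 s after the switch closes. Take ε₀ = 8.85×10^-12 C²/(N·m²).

C = ε₀A/d = (8.85×10^-12)(0.03530)/(3.03×10^-3) = 1.031×10^-10 F, so τ = RC = 2.186×10^-4 s.
The conduction current is I(t) = (V₀/R) e^(−t/τ), and the displacement current between the plates equals it.
t/τ = 2.255; I_d = (5.13/2.12×10^6) · e^(−2.255) = (2.420×10^-6)(0.1049) = 2.54×10^-7 A.

2.54×10^-7 A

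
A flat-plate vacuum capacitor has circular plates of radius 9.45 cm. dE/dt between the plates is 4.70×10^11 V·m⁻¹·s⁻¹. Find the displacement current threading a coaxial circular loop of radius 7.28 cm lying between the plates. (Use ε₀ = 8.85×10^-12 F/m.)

Total displacement current: I_d = ε₀(πR²)(dE/dt) = (8.85×10^-12)(0.02806)(4.70×10^11) = 0.1167 A.
Through an area πr² the displacement current is I_d·(πr²/πR²) = I_d (r/R)² = 0.0693 A.

0.0693 A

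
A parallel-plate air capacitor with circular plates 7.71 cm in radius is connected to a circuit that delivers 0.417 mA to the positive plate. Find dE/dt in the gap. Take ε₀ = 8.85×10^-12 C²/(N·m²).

By continuity, I_d in the gap equals the 0.417 mA flowing in the wire.
Since I_d = ε₀ A dE/dt, dE/dt = I_d/(ε₀A) = (4.17×10^-4)/((8.85×10^-12)(0.01867)) = 2.52×10^9 V/(m·s).

2.52×10^9 V/(m·s)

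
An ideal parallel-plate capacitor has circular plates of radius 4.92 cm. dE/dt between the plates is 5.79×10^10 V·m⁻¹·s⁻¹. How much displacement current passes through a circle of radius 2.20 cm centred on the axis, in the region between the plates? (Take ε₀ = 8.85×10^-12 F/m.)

I_d = ε₀ dΦ_E/dt = ε₀ πR² (dE/dt) = (8.85×10^-12)(7.605×10^-3)(5.79×10^10) = 3.897×10^-3 A through the full plate area.
Through an area πr² the displacement current is I_d·(πr²/πR²) = I_d (r/R)² = 7.79×10^-4 A.

7.79×10^-4 A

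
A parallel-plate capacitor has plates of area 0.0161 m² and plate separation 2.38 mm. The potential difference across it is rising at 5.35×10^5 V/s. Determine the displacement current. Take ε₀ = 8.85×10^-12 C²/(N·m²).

3.20×10^-5 A

C = ε₀A/d = (8.85×10^-12)(0.0161)/(2.38×10^-3) = 5.987×10^-11 F.
I_d = C dV/dt = (5.987×10^-11)(5.35×10^5) = 3.20×10^-5 A.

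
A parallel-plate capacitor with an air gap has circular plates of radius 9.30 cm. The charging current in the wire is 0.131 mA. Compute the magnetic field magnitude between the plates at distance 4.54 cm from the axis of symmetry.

By continuity the displacement current in the gap matches the conduction current: I_d = 1.31×10^-4 A.
An Ampèrian loop of radius r encloses a fraction (r/R)² of I_d. Then B·2πr = μ₀ I_d (r/R)², giving B = μ₀ I_d r/(2πR²) = 1.38×10^-10 T.

1.38×10^-10 T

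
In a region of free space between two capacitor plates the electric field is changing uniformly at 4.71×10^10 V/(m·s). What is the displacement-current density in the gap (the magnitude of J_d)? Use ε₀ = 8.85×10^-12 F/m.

0.417 A/m²

J_d = ε₀ ∂E/∂t, so J_d = 0.417 A/m².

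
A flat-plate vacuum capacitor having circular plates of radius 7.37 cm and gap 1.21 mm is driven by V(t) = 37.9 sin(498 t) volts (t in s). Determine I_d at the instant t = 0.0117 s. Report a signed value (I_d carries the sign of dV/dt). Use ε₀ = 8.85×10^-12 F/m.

2.11×10^-6 A

dE/dt = (V₀ω/d)·cos(ωt) with ωt = 5.8266 rad: (37.9)(498)(0.8976)/(1.21×10^-3) = 1.400×10^7 V/(m·s).
I_d = ε₀ A dE/dt = (8.85×10^-12)(0.01706)(1.400×10^7) = 2.11×10^-6 A.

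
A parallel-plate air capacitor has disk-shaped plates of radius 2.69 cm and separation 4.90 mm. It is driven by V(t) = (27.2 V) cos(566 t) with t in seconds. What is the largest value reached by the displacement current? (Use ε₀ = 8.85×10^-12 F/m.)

6.32×10^-8 A

(dE/dt)_max = V₀ω/d = 3.142×10^6 V/(m·s); ω = 566 rad/s.
I_d,max = ε₀ A (dE/dt)_max = (8.85×10^-12)(2.273×10^-3)(3.142×10^6) = 6.32×10^-8 A.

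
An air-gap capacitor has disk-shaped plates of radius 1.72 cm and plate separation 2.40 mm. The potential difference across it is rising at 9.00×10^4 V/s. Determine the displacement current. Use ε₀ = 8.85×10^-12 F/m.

3.08×10^-7 A

The field between the plates is E = V/d, so dE/dt = (9.00×10^4)/(2.40×10^-3 m) = 3.750×10^7 V/(m·s).
I_d = ε₀ A (dE/dt) = (8.85×10^-12)(9.294×10^-4)(3.750×10^7) = 3.08×10^-7 A.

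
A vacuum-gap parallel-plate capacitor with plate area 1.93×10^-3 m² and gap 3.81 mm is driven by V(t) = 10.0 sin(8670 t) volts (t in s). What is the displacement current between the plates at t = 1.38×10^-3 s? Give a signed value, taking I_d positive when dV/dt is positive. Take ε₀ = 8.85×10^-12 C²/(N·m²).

3.20×10^-7 A

dV/dt = (10.0)(8670)·cos(11.9646) = 7.147×10^4 V/s.
I_d = C dV/dt with C = ε₀A/d = (8.85×10^-12)(1.93×10^-3)/(3.81×10^-3) = 4.483×10^-12 F, so I_d = (4.483×10^-12)(7.147×10^4) = 3.20×10^-7 A.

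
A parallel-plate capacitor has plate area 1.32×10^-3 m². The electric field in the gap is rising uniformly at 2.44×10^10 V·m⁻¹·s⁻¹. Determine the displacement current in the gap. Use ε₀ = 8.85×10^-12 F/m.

2.85×10^-4 A

I_d = ε₀ A (dE/dt) = (8.85×10^-12)(1.32×10^-3 m²)(2.44×10^10) = 2.85×10^-4 A.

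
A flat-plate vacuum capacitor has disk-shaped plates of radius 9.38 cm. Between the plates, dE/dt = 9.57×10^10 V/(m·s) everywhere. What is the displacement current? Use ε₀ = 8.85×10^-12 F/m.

I_d = ε₀ A (dE/dt) = (8.85×10^-12)(0.02764 m²)(9.57×10^10) = 0.0234 A.

0.0234 A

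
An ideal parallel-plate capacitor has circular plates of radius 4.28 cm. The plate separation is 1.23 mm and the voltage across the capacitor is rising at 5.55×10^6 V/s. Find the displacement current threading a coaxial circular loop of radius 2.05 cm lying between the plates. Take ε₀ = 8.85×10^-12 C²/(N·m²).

5.27×10^-5 A

With E = V/d, dE/dt = 4.512×10^9 V/(m·s) and πR² = 5.755×10^-3 m², giving I_d = ε₀ πR² dE/dt = 2.298×10^-4 A.
The field is uniform, so I_d,enc = I_d (r/R)² = (2.298×10^-4)(2.05/4.28)² = 5.27×10^-5 A.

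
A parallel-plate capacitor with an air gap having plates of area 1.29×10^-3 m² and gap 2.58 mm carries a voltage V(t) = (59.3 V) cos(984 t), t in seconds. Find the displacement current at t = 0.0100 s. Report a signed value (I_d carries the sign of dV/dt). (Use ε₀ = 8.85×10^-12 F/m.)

C = ε₀A/d = (8.85×10^-12)(1.29×10^-3)/(2.58×10^-3) = 4.425×10^-12 F. dV/dt = V₀ω·−sin(ωt); at ωt = 9.84 rad this factor is 0.4034.
I_d = C dV/dt = (4.425×10^-12)(59.3)(984)(0.4034) = 1.04×10^-7 A.

1.04×10^-7 A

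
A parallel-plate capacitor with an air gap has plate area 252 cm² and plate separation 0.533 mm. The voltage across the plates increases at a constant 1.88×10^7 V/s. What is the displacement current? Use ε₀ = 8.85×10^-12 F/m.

E = V/d so dE/dt = (dV/dt)/d = 3.527×10^10 V/(m·s), and I_d = ε₀ A dE/dt = (8.85×10^-12)(0.0252)(3.527×10^10) = 7.87×10^-3 A.

7.87×10^-3 A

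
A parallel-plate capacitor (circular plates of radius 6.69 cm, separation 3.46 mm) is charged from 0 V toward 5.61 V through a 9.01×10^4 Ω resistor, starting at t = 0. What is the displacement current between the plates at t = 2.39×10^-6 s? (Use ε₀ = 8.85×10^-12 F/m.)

C = ε₀A/d = (8.85×10^-12)(0.01406)/(3.46×10^-3) = 3.596×10^-11 F, so τ = RC = 3.240×10^-6 s.
The conduction current is I(t) = (V₀/R) e^(−t/τ), and the displacement current between the plates equals it.
t/τ = 0.7377; I_d = (5.61/9.01×10^4) · e^(−0.7377) = (6.226×10^-5)(0.4782) = 2.98×10^-5 A.

2.98×10^-5 A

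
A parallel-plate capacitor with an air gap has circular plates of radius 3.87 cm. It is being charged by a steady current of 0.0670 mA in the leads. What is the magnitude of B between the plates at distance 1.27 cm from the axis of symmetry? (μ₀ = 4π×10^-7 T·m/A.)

1.14×10^-10 T

By continuity the displacement current in the gap matches the conduction current: I_d = 6.70×10^-5 A.
An Ampèrian loop of radius r encloses a fraction (r/R)² of I_d. Then B·2πr = μ₀ I_d (r/R)², giving B = μ₀ I_d r/(2πR²) = 1.14×10^-10 T.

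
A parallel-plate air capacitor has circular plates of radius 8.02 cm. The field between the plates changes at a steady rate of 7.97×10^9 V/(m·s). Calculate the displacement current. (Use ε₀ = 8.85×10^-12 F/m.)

1.43×10^-3 A

I_d = ε₀ A (dE/dt) = (8.85×10^-12)(0.02021 m²)(7.97×10^9) = 1.43×10^-3 A.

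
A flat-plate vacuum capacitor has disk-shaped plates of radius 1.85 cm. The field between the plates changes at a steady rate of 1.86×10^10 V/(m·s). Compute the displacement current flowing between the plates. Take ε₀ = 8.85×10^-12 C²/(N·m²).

With a uniform field, Φ_E = EA, so I_d = ε₀ A dE/dt = 1.77×10^-4 A.

1.77×10^-4 A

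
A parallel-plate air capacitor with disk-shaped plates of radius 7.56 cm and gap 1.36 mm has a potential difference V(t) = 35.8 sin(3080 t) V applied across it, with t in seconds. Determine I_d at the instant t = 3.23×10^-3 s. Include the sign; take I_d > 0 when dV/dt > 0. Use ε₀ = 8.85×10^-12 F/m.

dV/dt = (35.8)(3080)·cos(9.9484) = -9.549×10^4 V/s.
I_d = C dV/dt with C = ε₀A/d = (8.85×10^-12)(0.01796)/(1.36×10^-3) = 1.169×10^-10 F, so I_d = (1.169×10^-10)(-9.549×10^4) = -1.12×10^-5 A.

-1.12×10^-5 A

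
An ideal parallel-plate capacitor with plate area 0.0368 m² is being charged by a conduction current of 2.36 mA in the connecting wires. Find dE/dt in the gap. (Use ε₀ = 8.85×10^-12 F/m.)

7.25×10^9 V/(m·s)

The displacement current between the plates equals the conduction current, I_d = 2.36 mA.
Inverting I_d = ε₀ A dE/dt gives dE/dt = 2.36×10^-3 / (8.85×10^-12 · 0.0368) = 7.25×10^9 V/(m·s).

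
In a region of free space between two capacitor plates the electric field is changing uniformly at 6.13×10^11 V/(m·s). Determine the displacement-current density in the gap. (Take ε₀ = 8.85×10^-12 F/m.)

J_d = ε₀ ∂E/∂t, so J_d = 5.43 A/m².

5.43 A/m²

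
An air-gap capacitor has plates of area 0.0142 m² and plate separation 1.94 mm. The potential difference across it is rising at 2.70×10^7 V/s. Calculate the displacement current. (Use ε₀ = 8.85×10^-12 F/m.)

1.75×10^-3 A

The field between the plates is E = V/d, so dE/dt = (2.70×10^7)/(1.94×10^-3 m) = 1.392×10^10 V/(m·s).
I_d = ε₀ A (dE/dt) = (8.85×10^-12)(0.0142)(1.392×10^10) = 1.75×10^-3 A.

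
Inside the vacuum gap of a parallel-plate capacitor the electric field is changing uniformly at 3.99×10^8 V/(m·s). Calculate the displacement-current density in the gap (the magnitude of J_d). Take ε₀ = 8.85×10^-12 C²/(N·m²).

J_d = ε₀ ∂E/∂t, so J_d = 3.53×10^-3 A/m².

3.53×10^-3 A/m²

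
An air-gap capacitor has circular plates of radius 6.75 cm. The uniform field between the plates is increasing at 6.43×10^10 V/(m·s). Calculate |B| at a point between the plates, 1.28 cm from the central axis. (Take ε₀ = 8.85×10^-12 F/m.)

Total displacement current: I_d = ε₀(πR²)(dE/dt) = (8.85×10^-12)(0.01431)(6.43×10^10) = 8.143×10^-3 A.
An Ampèrian loop of radius r encloses a fraction (r/R)² of I_d. Then B·2πr = μ₀ I_d (r/R)², giving B = μ₀ I_d r/(2πR²) = 4.58×10^-9 T.

4.58×10^-9 T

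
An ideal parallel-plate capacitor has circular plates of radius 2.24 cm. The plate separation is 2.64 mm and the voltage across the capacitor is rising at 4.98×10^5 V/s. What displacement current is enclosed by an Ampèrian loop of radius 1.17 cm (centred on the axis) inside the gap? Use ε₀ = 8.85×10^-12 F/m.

With E = V/d, dE/dt = 1.886×10^8 V/(m·s) and πR² = 1.576×10^-3 m², giving I_d = ε₀ πR² dE/dt = 2.631×10^-6 A.
The field is uniform, so I_d,enc = I_d (r/R)² = (2.631×10^-6)(1.17/2.24)² = 7.18×10^-7 A.

7.18×10^-7 A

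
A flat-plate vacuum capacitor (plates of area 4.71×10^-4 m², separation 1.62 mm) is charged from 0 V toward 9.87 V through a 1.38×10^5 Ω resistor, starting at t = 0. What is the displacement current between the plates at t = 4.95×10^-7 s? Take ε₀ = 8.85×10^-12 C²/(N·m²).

1.77×10^-5 A

C = ε₀A/d = (8.85×10^-12)(4.71×10^-4)/(1.62×10^-3) = 2.573×10^-12 F, so τ = RC = 3.551×10^-7 s.
The conduction current is I(t) = (V₀/R) e^(−t/τ), and the displacement current between the plates equals it.
t/τ = 1.394; I_d = (9.87/1.38×10^5) · e^(−1.394) = (7.152×10^-5)(0.2481) = 1.77×10^-5 A.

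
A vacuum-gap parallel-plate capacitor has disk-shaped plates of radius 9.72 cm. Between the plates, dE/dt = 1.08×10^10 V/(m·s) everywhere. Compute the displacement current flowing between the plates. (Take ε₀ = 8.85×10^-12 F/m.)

2.84×10^-3 A

With a uniform field, Φ_E = EA, so I_d = ε₀ A dE/dt = 2.84×10^-3 A.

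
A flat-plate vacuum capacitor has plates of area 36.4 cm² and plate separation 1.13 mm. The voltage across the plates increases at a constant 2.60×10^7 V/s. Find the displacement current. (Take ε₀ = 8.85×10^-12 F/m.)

C = ε₀A/d = (8.85×10^-12)(3.64×10^-3)/(1.13×10^-3) = 2.851×10^-11 F.
I_d = C dV/dt = (2.851×10^-11)(2.60×10^7) = 7.41×10^-4 A.

7.41×10^-4 A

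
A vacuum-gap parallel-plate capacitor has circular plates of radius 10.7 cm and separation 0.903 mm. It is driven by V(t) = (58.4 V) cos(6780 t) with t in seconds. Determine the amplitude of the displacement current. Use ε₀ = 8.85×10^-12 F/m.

1.40×10^-4 A

(dE/dt)_max = V₀ω/d = 4.385×10^8 V/(m·s); ω = 6780 rad/s.
I_d,max = ε₀ A (dE/dt)_max = (8.85×10^-12)(0.03597)(4.385×10^8) = 1.40×10^-4 A.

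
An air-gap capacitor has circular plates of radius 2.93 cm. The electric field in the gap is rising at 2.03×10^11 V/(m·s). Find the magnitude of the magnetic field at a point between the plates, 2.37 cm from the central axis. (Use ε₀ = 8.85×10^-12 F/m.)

2.68×10^-8 T

Through the whole plate area (πR² = 2.697×10^-3 m²), I_d = ε₀ πR² dE/dt = 4.845×10^-3 A.
∮B·dl = μ₀ I_d,enc with I_d,enc = I_d r²/R² = 3.170×10^-3 A; so B = μ₀ I_d,enc/(2πr) = 2.68×10^-8 T.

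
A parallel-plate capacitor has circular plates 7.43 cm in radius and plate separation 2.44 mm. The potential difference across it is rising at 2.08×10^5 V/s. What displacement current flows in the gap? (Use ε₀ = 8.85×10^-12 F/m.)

E = V/d so dE/dt = (dV/dt)/d = 8.525×10^7 V/(m·s), and I_d = ε₀ A dE/dt = (8.85×10^-12)(0.01734)(8.525×10^7) = 1.31×10^-5 A.

1.31×10^-5 A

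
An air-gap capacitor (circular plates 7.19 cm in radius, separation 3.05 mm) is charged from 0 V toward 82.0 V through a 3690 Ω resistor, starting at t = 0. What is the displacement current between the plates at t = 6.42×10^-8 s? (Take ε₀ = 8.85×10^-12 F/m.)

With C = ε₀A/d = (8.85×10^-12)(0.01624)/(3.05×10^-3) = 4.712×10^-11 F, the time constant is τ = RC = 1.739×10^-7 s, so t/τ = 0.3692 and e^(−t/τ) = 0.6913.
I_d = I_cond = (V₀/R) e^(−t/τ) = (0.02222)(0.6913) = 0.0154 A.

0.0154 A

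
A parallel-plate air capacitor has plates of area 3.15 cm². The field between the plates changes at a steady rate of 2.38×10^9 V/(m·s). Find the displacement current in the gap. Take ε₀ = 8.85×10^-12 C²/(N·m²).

6.63×10^-6 A

I_d = ε₀ A (dE/dt) = (8.85×10^-12)(3.15×10^-4 m²)(2.38×10^9) = 6.63×10^-6 A.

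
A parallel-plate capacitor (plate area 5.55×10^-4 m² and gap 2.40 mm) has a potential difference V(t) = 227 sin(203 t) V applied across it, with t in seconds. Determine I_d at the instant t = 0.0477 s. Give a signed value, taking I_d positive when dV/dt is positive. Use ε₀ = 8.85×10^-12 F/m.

-9.12×10^-8 A

C = ε₀A/d = (8.85×10^-12)(5.55×10^-4)/(2.40×10^-3) = 2.047×10^-12 F. dV/dt = V₀ω·cos(ωt); at ωt = 9.6831 rad this factor is -0.9668.
I_d = C dV/dt = (2.047×10^-12)(227)(203)(-0.9668) = -9.12×10^-8 A.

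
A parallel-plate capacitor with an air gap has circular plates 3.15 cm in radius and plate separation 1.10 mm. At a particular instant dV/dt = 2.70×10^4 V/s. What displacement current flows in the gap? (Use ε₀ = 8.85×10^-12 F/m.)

The field between the plates is E = V/d, so dE/dt = (2.70×10^4)/(1.10×10^-3 m) = 2.455×10^7 V/(m·s).
I_d = ε₀ A (dE/dt) = (8.85×10^-12)(3.117×10^-3)(2.455×10^7) = 6.77×10^-7 A.

6.77×10^-7 A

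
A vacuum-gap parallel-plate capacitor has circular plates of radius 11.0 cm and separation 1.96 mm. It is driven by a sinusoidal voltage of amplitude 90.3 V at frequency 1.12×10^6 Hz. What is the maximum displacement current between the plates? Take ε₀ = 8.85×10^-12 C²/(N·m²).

The displacement current equals the conduction current C dV/dt, which peaks at C V₀ ω.
With C = ε₀A/d = (8.85×10^-12)(0.03801)/(1.96×10^-3) = 1.716×10^-10 F and ω = 2πf = 7.037×10^6 rad/s, I_d,max = (1.716×10^-10)(90.3)(7.037×10^6) = 0.109 A.

0.109 A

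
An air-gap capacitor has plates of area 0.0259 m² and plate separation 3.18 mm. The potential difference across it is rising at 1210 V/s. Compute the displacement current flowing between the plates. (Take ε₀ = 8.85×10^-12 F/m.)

8.72×10^-8 A

E = V/d so dE/dt = (dV/dt)/d = 3.805×10^5 V/(m·s), and I_d = ε₀ A dE/dt = (8.85×10^-12)(0.0259)(3.805×10^5) = 8.72×10^-8 A.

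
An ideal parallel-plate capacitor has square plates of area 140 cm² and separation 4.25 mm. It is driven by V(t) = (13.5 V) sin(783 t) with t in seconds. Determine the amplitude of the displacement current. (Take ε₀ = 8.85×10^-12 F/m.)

The displacement current equals the conduction current C dV/dt, which peaks at C V₀ ω.
With C = ε₀A/d = (8.85×10^-12)(0.0140)/(4.25×10^-3) = 2.915×10^-11 F and ω = 783 rad/s, I_d,max = (2.915×10^-11)(13.5)(783) = 3.08×10^-7 A.

3.08×10^-7 A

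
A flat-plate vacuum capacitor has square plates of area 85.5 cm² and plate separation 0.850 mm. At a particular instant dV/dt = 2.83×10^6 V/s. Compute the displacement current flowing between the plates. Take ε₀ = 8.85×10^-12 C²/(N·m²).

2.52×10^-4 A

E = V/d so dE/dt = (dV/dt)/d = 3.329×10^9 V/(m·s), and I_d = ε₀ A dE/dt = (8.85×10^-12)(8.55×10^-3)(3.329×10^9) = 2.52×10^-4 A.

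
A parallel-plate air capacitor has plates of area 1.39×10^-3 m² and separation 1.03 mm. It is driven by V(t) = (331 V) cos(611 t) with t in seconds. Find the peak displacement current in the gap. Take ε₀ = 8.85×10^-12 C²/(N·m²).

2.42×10^-6 A

(dE/dt)_max = V₀ω/d = 1.964×10^8 V/(m·s); ω = 611 rad/s.
I_d,max = ε₀ A (dE/dt)_max = (8.85×10^-12)(1.39×10^-3)(1.964×10^8) = 2.42×10^-6 A.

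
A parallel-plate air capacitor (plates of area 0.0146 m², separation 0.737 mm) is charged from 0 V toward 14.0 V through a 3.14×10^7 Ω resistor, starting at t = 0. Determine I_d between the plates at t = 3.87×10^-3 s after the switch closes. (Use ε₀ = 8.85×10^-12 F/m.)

2.21×10^-7 A

C = ε₀A/d = (8.85×10^-12)(0.0146)/(7.37×10^-4) = 1.753×10^-10 F, so τ = RC = 5.504×10^-3 s.
The conduction current is I(t) = (V₀/R) e^(−t/τ), and the displacement current between the plates equals it.
t/τ = 0.7031; I_d = (14.0/3.14×10^7) · e^(−0.7031) = (4.459×10^-7)(0.4950) = 2.21×10^-7 A.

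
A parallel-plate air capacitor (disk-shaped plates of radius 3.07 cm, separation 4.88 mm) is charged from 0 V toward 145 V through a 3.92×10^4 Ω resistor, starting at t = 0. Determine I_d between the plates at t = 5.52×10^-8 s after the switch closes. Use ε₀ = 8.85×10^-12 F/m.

C = ε₀A/d = (8.85×10^-12)(2.961×10^-3)/(4.88×10^-3) = 5.370×10^-12 F and τ = RC = 2.105×10^-7 s. I_d in the gap equals the RC charging current.
I_d(t) = (V₀/R) e^(−t/τ) = 3.699×10^-3 · e^(−0.2622) = 2.85×10^-3 A.

2.85×10^-3 A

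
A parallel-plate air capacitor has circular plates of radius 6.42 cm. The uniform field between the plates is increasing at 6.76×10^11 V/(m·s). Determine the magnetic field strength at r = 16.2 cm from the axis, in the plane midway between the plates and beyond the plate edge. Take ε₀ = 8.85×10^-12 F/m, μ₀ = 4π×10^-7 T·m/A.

9.56×10^-8 T

I_d = ε₀ dΦ_E/dt = ε₀ πR² (dE/dt) = (8.85×10^-12)(0.01295)(6.76×10^11) = 0.07747 A through the full plate area.
With r > R the enclosed displacement current is the full I_d; B = μ₀ I_d / (2πr) = 9.56×10^-8 T.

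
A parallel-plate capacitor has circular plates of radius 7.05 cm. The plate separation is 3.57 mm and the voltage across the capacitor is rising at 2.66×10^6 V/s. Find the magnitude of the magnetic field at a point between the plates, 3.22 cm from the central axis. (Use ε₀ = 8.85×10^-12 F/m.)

1.33×10^-10 T

I_d = C dV/dt with C = ε₀πR²/d = 3.870×10^-11 F, so I_d = (3.870×10^-11)(2.66×10^6) = 1.029×10^-4 A.
For r < R the Ampère–Maxwell law gives B(2πr) = μ₀ I_d (r²/R²), so B = μ₀ I_d r/(2πR²) = (4π×10^-7)(1.029×10^-4)(0.0322)/(2π·0.0705²) = 1.33×10^-10 T.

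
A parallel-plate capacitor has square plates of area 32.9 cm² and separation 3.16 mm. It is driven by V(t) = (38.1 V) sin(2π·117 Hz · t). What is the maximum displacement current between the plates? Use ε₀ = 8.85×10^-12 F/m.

The displacement current equals the conduction current C dV/dt, which peaks at C V₀ ω.
With C = ε₀A/d = (8.85×10^-12)(3.29×10^-3)/(3.16×10^-3) = 9.214×10^-12 F and ω = 2πf = 735.1 rad/s, I_d,max = (9.214×10^-12)(38.1)(735.1) = 2.58×10^-7 A.

2.58×10^-7 A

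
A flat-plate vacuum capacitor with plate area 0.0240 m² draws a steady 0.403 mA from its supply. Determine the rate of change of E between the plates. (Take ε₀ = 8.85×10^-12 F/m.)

By continuity, I_d in the gap equals the 0.403 mA flowing in the wire.
Inverting I_d = ε₀ A dE/dt gives dE/dt = 4.03×10^-4 / (8.85×10^-12 · 0.0240) = 1.90×10^9 V/(m·s).

1.90×10^9 V/(m·s)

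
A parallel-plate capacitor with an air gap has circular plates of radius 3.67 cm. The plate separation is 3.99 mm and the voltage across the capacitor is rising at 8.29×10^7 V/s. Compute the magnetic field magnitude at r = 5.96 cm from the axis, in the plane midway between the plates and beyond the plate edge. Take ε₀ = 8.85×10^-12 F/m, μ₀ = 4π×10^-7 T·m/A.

2.61×10^-9 T

I_d = C dV/dt with C = ε₀πR²/d = 9.385×10^-12 F, so I_d = (9.385×10^-12)(8.29×10^7) = 7.780×10^-4 A.
For r ≥ R the full I_d is enclosed: B = μ₀ I_d/(2πr) = (4π×10^-7)(7.780×10^-4)/(2π·0.0596) = 2.61×10^-9 T.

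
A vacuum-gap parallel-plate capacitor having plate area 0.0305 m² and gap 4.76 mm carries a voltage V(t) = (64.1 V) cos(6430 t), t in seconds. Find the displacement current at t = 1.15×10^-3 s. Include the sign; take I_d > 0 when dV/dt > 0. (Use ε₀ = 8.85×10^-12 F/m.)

dE/dt = (V₀ω/d)·−sin(ωt) with ωt = 7.3945 rad: (64.1)(6430)(-0.8963)/(4.76×10^-3) = -7.761×10^7 V/(m·s).
I_d = ε₀ A dE/dt = (8.85×10^-12)(0.0305)(-7.761×10^7) = -2.09×10^-5 A.

-2.09×10^-5 A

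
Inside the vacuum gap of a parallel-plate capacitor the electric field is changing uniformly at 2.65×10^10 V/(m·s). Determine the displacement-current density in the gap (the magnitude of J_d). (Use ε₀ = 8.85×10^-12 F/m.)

The displacement-current density is ε₀ ∂E/∂t = (8.85×10^-12)(2.65×10^10) = 0.235 A/m².

0.235 A/m²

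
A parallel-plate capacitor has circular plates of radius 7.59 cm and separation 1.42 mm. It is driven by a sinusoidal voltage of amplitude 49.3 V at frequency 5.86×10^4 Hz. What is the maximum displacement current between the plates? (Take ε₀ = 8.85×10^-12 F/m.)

2.05×10^-3 A

The displacement current equals the conduction current C dV/dt, which peaks at C V₀ ω.
With C = ε₀A/d = (8.85×10^-12)(0.01810)/(1.42×10^-3) = 1.128×10^-10 F and ω = 2πf = 3.682×10^5 rad/s, I_d,max = (1.128×10^-10)(49.3)(3.682×10^5) = 2.05×10^-3 A.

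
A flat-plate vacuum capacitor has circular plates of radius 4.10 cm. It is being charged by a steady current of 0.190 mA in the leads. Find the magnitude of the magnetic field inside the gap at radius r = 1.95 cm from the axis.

4.41×10^-10 T

Between the plates the displacement current equals the wire current: I_d = 0.190 mA = 1.90×10^-4 A.
∮B·dl = μ₀ I_d,enc with I_d,enc = I_d r²/R² = 4.298×10^-5 A; so B = μ₀ I_d,enc/(2πr) = 4.41×10^-10 T.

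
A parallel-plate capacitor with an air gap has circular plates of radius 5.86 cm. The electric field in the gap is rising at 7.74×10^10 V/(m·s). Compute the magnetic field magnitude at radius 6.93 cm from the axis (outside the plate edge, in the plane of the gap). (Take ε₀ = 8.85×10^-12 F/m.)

I_d = ε₀ dΦ_E/dt = ε₀ πR² (dE/dt) = (8.85×10^-12)(0.01079)(7.74×10^10) = 7.391×10^-3 A through the full plate area.
Outside the plates the loop encloses all of I_d, so B·2πr = μ₀ I_d and B = 2.13×10^-8 T.

2.13×10^-8 T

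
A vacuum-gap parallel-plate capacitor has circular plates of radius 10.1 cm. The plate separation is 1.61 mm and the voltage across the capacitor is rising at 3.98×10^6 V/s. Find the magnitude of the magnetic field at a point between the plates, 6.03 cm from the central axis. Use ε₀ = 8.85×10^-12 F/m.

dE/dt = (dV/dt)/d = 2.472×10^9 V/(m·s); I_d = ε₀(πR²)(dE/dt) = (8.85×10^-12)(0.03205)(2.472×10^9) = 7.012×10^-4 A.
For r < R the Ampère–Maxwell law gives B(2πr) = μ₀ I_d (r²/R²), so B = μ₀ I_d r/(2πR²) = (4π×10^-7)(7.012×10^-4)(0.0603)/(2π·0.101²) = 8.29×10^-10 T.

8.29×10^-10 T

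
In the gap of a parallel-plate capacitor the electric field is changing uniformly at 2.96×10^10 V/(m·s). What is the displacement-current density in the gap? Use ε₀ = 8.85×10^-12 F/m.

J_d = ε₀ ∂E/∂t, so J_d = 0.262 A/m².

0.262 A/m²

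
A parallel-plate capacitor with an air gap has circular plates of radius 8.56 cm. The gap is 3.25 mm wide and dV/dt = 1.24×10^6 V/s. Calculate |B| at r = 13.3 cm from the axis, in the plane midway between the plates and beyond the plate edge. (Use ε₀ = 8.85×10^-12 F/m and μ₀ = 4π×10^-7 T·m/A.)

1.17×10^-10 T

I_d = C dV/dt with C = ε₀πR²/d = 6.269×10^-11 F, so I_d = (6.269×10^-11)(1.24×10^6) = 7.774×10^-5 A.
Outside the plates the loop encloses all of I_d, so B·2πr = μ₀ I_d and B = 1.17×10^-10 T.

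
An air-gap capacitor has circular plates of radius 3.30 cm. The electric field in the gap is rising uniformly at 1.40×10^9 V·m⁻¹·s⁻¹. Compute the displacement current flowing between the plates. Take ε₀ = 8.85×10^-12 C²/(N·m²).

I_d = ε₀ A (dE/dt) = (8.85×10^-12)(3.421×10^-3 m²)(1.40×10^9) = 4.24×10^-5 A.

4.24×10^-5 A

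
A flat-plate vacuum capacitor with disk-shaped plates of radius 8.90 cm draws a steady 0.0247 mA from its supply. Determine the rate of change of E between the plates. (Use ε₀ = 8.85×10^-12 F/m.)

1.12×10^8 V/(m·s)

The displacement current between the plates equals the conduction current, I_d = 0.0247 mA.
Then dE/dt = I_d/(ε₀A) = 1.12×10^8 V/(m·s).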